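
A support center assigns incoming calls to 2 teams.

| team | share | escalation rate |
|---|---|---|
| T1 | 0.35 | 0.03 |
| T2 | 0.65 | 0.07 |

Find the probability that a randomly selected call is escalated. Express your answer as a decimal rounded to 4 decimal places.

P(E) ≈ 0.0560

P(E) = P(E|T1)·P(T1) + P(E|T2)·P(T2)
      = 0.03·0.35 + 0.07·0.65
      = 0.0105 + 0.0455 = 0.056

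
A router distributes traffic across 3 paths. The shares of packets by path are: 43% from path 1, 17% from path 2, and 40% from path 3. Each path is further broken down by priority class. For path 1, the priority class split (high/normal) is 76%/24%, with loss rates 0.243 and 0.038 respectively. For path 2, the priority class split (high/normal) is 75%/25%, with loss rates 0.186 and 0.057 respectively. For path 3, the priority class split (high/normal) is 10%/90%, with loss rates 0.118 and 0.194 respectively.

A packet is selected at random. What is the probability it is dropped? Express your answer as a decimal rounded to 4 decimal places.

P(L|1) = 0.76·0.243 + 0.24·0.038 = 0.18468 + 0.00912 = 0.1938
P(L|2) = 0.75·0.186 + 0.25·0.057 = 0.1395 + 0.01425 = 0.15375
P(L|3) = 0.1·0.118 + 0.9·0.194 = 0.0118 + 0.1746 = 0.1864
Then overall,
P(L) = 0.43·0.1938 + 0.17·0.15375 + 0.4·0.1864
      = 0.083334 + 0.0261375 + 0.07456 = 0.1840315

P(L) ≈ 0.1840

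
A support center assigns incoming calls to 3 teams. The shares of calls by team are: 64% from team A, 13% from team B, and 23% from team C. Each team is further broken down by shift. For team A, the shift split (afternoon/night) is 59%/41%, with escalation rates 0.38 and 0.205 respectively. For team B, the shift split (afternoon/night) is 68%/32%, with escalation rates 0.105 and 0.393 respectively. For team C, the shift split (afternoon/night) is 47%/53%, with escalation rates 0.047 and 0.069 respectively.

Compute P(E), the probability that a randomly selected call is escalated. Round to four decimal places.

P(E) ≈ 0.2364

P(E|A) = 0.59·0.38 + 0.41·0.205 = 0.2242 + 0.08405 = 0.30825
P(E|B) = 0.68·0.105 + 0.32·0.393 = 0.0714 + 0.12576 = 0.19716
P(E|C) = 0.47·0.047 + 0.53·0.069 = 0.02209 + 0.03657 = 0.05866
Then overall,
P(E) = 0.64·0.30825 + 0.13·0.19716 + 0.23·0.05866
      = 0.19728 + 0.0256308 + 0.0134918 = 0.2364026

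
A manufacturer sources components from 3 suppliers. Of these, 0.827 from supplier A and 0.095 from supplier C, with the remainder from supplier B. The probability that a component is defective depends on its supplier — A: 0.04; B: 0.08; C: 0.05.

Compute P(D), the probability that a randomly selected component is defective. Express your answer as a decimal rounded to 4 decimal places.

P(B) = 1 − (0.827 + 0.095) = 0.078.
P(D) = P(D|A)·P(A) + P(D|B)·P(B) + P(D|C)·P(C)
      = 0.04·0.827 + 0.08·0.078 + 0.05·0.095
      = 0.03308 + 0.00624 + 0.00475 = 0.04407

P(D) ≈ 0.0441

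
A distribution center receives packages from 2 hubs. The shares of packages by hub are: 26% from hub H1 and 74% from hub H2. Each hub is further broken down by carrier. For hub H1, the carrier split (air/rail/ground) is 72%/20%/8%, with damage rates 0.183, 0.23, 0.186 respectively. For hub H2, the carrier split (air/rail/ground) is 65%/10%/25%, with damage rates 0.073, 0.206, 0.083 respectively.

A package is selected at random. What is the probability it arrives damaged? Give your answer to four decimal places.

P(D|H1) = 0.72·0.183 + 0.2·0.23 + 0.08·0.186 = 0.13176 + 0.046 + 0.01488 = 0.19264
P(D|H2) = 0.65·0.073 + 0.1·0.206 + 0.25·0.083 = 0.04745 + 0.0206 + 0.02075 = 0.0888
By total probability over the outer partition,
P(D) = 0.26·0.19264 + 0.74·0.0888
      = 0.0500864 + 0.065712 = 0.1157984

0.1158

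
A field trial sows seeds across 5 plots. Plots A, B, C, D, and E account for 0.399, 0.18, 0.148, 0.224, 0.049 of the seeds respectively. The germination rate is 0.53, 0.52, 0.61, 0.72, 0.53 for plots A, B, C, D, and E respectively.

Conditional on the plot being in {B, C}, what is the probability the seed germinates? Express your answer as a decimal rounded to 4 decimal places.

Let S = {B, C}.
P(S) = 0.18 + 0.148 = 0.328.
P(G ∩ S) = 0.52·0.18 + 0.61·0.148 = 0.0936 + 0.09028 = 0.18388.
P(G | S) = 0.18388 / 0.328 = 0.560610…

0.5606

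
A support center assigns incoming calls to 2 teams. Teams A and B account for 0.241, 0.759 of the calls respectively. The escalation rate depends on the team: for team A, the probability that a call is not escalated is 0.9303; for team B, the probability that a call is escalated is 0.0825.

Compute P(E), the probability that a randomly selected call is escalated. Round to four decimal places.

P(E|A) = 1 − 0.9303 = 0.0697.
P(E) = P(E|A)·P(A) + P(E|B)·P(B)
      = 0.0697·0.241 + 0.0825·0.759
      = 0.0167977 + 0.0626175 = 0.0794152

P(E) ≈ 0.0794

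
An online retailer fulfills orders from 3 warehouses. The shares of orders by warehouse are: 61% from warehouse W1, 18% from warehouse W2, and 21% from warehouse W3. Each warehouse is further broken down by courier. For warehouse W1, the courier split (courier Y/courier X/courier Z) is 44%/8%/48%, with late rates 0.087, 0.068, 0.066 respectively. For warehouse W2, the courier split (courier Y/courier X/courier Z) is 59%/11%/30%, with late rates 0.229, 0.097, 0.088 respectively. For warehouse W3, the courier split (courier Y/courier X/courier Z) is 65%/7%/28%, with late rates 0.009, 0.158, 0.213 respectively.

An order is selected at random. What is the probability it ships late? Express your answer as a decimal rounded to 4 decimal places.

P(L|W1) = 0.44·0.087 + 0.08·0.068 + 0.48·0.066 = 0.03828 + 0.00544 + 0.03168 = 0.0754
P(L|W2) = 0.59·0.229 + 0.11·0.097 + 0.3·0.088 = 0.13511 + 0.01067 + 0.0264 = 0.17218
P(L|W3) = 0.65·0.009 + 0.07·0.158 + 0.28·0.213 = 0.00585 + 0.01106 + 0.05964 = 0.07655
By total probability over the outer partition,
P(L) = 0.61·0.0754 + 0.18·0.17218 + 0.21·0.07655
      = 0.045994 + 0.0309924 + 0.0160755 = 0.0930619

P(L) ≈ 0.0931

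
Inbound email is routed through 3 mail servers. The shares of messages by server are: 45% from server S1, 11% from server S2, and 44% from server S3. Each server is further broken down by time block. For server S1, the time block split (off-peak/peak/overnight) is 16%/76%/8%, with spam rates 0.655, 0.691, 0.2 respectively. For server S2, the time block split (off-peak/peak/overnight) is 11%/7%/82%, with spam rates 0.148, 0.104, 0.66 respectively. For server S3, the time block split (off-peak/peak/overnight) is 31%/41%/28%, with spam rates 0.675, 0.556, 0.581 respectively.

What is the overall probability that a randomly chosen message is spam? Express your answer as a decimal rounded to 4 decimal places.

P(S|S1) = 0.16·0.655 + 0.76·0.691 + 0.08·0.2 = 0.1048 + 0.52516 + 0.016 = 0.64596
P(S|S2) = 0.11·0.148 + 0.07·0.104 + 0.82·0.66 = 0.01628 + 0.00728 + 0.5412 = 0.56476
P(S|S3) = 0.31·0.675 + 0.41·0.556 + 0.28·0.581 = 0.20925 + 0.22796 + 0.16268 = 0.59989
Then overall,
P(S) = 0.45·0.64596 + 0.11·0.56476 + 0.44·0.59989
      = 0.290682 + 0.0621236 + 0.2639516 = 0.6167572

P(S) ≈ 0.6168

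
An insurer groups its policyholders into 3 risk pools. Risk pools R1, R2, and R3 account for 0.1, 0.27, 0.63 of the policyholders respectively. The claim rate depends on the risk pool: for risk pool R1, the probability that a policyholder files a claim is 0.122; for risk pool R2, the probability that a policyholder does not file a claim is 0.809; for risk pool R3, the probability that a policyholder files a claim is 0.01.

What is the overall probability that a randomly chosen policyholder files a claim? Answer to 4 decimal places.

0.0701

P(C|R2) = 1 − 0.809 = 0.191.
Using total probability over the partition,
P(C) = P(C|R1)·P(R1) + P(C|R2)·P(R2) + P(C|R3)·P(R3)
      = 0.122·0.1 + 0.191·0.27 + 0.01·0.63
      = 0.0122 + 0.05157 + 0.0063 = 0.07007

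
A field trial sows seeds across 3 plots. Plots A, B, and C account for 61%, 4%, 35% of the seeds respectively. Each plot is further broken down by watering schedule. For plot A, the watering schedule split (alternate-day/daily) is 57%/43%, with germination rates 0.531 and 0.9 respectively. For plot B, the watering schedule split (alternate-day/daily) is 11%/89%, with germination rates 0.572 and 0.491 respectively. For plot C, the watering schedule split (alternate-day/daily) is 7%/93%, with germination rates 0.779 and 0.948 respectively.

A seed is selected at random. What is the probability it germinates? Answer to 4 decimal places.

0.7684

P(G|A) = 0.57·0.531 + 0.43·0.9 = 0.30267 + 0.387 = 0.68967
P(G|B) = 0.11·0.572 + 0.89·0.491 = 0.06292 + 0.43699 = 0.49991
P(G|C) = 0.07·0.779 + 0.93·0.948 = 0.05453 + 0.88164 = 0.93617
By total probability over the outer partition,
P(G) = 0.61·0.68967 + 0.04·0.49991 + 0.35·0.93617
      = 0.4206987 + 0.0199964 + 0.3276595 = 0.7683546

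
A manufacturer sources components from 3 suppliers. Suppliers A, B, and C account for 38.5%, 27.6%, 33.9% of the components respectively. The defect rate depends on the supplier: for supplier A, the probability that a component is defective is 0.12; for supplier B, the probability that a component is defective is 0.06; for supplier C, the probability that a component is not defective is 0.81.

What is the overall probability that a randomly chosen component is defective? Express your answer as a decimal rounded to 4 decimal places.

0.1272

P(D|C) = 1 − 0.81 = 0.19.
P(D) = P(D|A)·P(A) + P(D|B)·P(B) + P(D|C)·P(C)
      = 0.12·0.385 + 0.06·0.276 + 0.19·0.339
      = 0.0462 + 0.01656 + 0.06441 = 0.12717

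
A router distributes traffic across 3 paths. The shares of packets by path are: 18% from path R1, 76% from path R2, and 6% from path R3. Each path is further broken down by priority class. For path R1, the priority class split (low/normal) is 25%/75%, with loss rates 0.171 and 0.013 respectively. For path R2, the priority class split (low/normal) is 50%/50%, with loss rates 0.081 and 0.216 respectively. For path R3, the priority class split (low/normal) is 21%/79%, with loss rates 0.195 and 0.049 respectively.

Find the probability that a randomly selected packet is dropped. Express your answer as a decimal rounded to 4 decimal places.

P(L|R1) = 0.25·0.171 + 0.75·0.013 = 0.04275 + 0.00975 = 0.0525
P(L|R2) = 0.5·0.081 + 0.5·0.216 = 0.0405 + 0.108 = 0.1485
P(L|R3) = 0.21·0.195 + 0.79·0.049 = 0.04095 + 0.03871 = 0.07966
Then overall,
P(L) = 0.18·0.0525 + 0.76·0.1485 + 0.06·0.07966
      = 0.00945 + 0.11286 + 0.0047796 = 0.1270896

P(L) ≈ 0.1271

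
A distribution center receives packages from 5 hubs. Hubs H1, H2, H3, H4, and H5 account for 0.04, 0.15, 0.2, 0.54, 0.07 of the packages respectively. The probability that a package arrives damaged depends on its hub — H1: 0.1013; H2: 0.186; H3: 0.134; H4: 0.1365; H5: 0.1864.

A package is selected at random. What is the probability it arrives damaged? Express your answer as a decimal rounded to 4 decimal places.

Summing over the partition,
P(D) = P(D|H1)·P(H1) + P(D|H2)·P(H2) + P(D|H3)·P(H3) + P(D|H4)·P(H4) + P(D|H5)·P(H5)
      = 0.1013·0.04 + 0.186·0.15 + 0.134·0.2 + 0.1365·0.54 + 0.1864·0.07
      = 0.004052 + 0.0279 + 0.0268 + 0.07371 + 0.013048 = 0.14551

0.1455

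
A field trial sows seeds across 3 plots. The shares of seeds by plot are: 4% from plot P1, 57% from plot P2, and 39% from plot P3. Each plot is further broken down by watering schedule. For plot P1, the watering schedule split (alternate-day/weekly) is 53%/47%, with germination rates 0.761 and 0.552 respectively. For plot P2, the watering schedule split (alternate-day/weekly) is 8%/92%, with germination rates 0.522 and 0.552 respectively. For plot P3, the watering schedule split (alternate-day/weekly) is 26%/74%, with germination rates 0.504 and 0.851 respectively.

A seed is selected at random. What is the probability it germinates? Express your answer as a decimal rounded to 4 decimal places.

P(G|P1) = 0.53·0.761 + 0.47·0.552 = 0.40333 + 0.25944 = 0.66277
P(G|P2) = 0.08·0.522 + 0.92·0.552 = 0.04176 + 0.50784 = 0.5496
P(G|P3) = 0.26·0.504 + 0.74·0.851 = 0.13104 + 0.62974 = 0.76078
Then overall,
P(G) = 0.04·0.66277 + 0.57·0.5496 + 0.39·0.76078
      = 0.0265108 + 0.313272 + 0.2967042 = 0.636487

P(G) ≈ 0.6365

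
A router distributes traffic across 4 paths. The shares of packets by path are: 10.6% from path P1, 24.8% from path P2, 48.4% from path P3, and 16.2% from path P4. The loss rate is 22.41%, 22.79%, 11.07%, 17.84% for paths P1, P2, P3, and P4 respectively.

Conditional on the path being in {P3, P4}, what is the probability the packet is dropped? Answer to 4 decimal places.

Let S = {P3, P4}.
P(S) = 0.484 + 0.162 = 0.646.
P(L ∩ S) = 0.1107·0.484 + 0.1784·0.162 = 0.0535788 + 0.0289008 = 0.0824796.
P(L | S) = 0.0824796 / 0.646 = 0.127677…

0.1277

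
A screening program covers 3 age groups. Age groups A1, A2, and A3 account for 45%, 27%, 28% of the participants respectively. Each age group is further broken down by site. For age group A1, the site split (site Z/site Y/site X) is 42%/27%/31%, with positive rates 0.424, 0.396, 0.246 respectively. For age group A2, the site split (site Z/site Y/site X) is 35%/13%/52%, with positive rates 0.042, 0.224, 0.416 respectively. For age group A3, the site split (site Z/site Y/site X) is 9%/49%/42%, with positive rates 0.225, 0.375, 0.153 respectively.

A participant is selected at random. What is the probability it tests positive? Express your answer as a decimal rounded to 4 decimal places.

P(T) ≈ 0.3079

P(T|A1) = 0.42·0.424 + 0.27·0.396 + 0.31·0.246 = 0.17808 + 0.10692 + 0.07626 = 0.36126
P(T|A2) = 0.35·0.042 + 0.13·0.224 + 0.52·0.416 = 0.0147 + 0.02912 + 0.21632 = 0.26014
P(T|A3) = 0.09·0.225 + 0.49·0.375 + 0.42·0.153 = 0.02025 + 0.18375 + 0.06426 = 0.26826
Then overall,
P(T) = 0.45·0.36126 + 0.27·0.26014 + 0.28·0.26826
      = 0.162567 + 0.0702378 + 0.0751128 = 0.3079176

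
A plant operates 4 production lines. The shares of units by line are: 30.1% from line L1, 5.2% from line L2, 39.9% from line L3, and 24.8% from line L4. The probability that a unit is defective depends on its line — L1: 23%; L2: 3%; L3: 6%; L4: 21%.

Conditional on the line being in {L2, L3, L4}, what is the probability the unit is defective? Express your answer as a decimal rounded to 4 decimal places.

0.1110

Let S = {L2, L3, L4}.
P(S) = 0.052 + 0.399 + 0.248 = 0.699.
P(D ∩ S) = 0.03·0.052 + 0.06·0.399 + 0.21·0.248 = 0.00156 + 0.02394 + 0.05208 = 0.07758.
P(D | S) = 0.07758 / 0.699 = 0.110987…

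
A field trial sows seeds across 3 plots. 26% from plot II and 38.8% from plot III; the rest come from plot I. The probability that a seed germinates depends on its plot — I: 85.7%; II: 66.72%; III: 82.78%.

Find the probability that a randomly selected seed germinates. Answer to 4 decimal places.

P(I) = 1 − (0.26 + 0.388) = 0.352.
P(G) = P(G|I)·P(I) + P(G|II)·P(II) + P(G|III)·P(III)
      = 0.857·0.352 + 0.6672·0.26 + 0.8278·0.388
      = 0.301664 + 0.173472 + 0.3211864 = 0.7963224

P(G) ≈ 0.7963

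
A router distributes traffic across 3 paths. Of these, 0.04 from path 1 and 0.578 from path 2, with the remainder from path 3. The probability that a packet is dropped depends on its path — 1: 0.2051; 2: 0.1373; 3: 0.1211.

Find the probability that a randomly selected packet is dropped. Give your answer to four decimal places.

P(L) ≈ 0.1338

P(3) = 1 − (0.04 + 0.578) = 0.382.
By the law of total probability,
P(L) = P(L|1)·P(1) + P(L|2)·P(2) + P(L|3)·P(3)
      = 0.2051·0.04 + 0.1373·0.578 + 0.1211·0.382
      = 0.008204 + 0.0793594 + 0.0462602 = 0.1338236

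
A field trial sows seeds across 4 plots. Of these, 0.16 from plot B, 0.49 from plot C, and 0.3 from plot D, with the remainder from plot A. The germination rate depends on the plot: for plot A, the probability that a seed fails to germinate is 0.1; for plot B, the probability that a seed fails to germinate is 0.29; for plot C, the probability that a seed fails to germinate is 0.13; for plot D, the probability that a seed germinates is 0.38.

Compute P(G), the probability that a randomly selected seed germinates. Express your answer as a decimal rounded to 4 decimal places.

P(A) = 1 − (0.16 + 0.49 + 0.3) = 0.05.
P(G|A) = 1 − 0.1 = 0.9.
P(G|B) = 1 − 0.29 = 0.71.
P(G|C) = 1 − 0.13 = 0.87.
By the law of total probability,
P(G) = P(G|A)·P(A) + P(G|B)·P(B) + P(G|C)·P(C) + P(G|D)·P(D)
      = 0.9·0.05 + 0.71·0.16 + 0.87·0.49 + 0.38·0.3
      = 0.045 + 0.1136 + 0.4263 + 0.114 = 0.6989

0.6989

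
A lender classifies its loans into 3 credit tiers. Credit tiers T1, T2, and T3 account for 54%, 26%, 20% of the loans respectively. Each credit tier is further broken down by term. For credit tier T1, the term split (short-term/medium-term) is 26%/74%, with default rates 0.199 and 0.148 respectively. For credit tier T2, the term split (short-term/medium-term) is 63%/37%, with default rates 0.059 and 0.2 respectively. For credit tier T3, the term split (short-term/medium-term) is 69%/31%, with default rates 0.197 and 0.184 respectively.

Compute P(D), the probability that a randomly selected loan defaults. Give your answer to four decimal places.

P(D) ≈ 0.1546

P(D|T1) = 0.26·0.199 + 0.74·0.148 = 0.05174 + 0.10952 = 0.16126
P(D|T2) = 0.63·0.059 + 0.37·0.2 = 0.03717 + 0.074 = 0.11117
P(D|T3) = 0.69·0.197 + 0.31·0.184 = 0.13593 + 0.05704 = 0.19297
By total probability over the outer partition,
P(D) = 0.54·0.16126 + 0.26·0.11117 + 0.2·0.19297
      = 0.0870804 + 0.0289042 + 0.038594 = 0.1545786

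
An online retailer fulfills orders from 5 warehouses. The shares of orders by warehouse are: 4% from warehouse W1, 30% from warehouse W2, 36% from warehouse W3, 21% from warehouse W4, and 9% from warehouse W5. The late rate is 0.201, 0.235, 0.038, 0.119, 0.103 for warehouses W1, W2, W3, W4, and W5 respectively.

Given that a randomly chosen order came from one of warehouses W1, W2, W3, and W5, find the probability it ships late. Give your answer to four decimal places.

P(L|S) ≈ 0.1285

Let S = {W1, W2, W3, W5}.
P(S) = 0.04 + 0.3 + 0.36 + 0.09 = 0.79.
P(L ∩ S) = 0.201·0.04 + 0.235·0.3 + 0.038·0.36 + 0.103·0.09 = 0.00804 + 0.0705 + 0.01368 + 0.00927 = 0.10149.
P(L | S) = 0.10149 / 0.79 = 0.128468…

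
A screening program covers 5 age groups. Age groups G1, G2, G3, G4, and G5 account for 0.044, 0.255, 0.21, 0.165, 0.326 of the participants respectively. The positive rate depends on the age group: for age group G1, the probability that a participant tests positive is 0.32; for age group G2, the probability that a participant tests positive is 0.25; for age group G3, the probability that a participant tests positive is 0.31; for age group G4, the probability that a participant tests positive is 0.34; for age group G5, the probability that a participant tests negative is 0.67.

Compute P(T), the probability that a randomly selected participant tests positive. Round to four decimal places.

P(T) ≈ 0.3066

P(T|G5) = 1 − 0.67 = 0.33.
P(T) = P(T|G1)·P(G1) + P(T|G2)·P(G2) + P(T|G3)·P(G3) + P(T|G4)·P(G4) + P(T|G5)·P(G5)
      = 0.32·0.044 + 0.25·0.255 + 0.31·0.21 + 0.34·0.165 + 0.33·0.326
      = 0.01408 + 0.06375 + 0.0651 + 0.0561 + 0.10758 = 0.30661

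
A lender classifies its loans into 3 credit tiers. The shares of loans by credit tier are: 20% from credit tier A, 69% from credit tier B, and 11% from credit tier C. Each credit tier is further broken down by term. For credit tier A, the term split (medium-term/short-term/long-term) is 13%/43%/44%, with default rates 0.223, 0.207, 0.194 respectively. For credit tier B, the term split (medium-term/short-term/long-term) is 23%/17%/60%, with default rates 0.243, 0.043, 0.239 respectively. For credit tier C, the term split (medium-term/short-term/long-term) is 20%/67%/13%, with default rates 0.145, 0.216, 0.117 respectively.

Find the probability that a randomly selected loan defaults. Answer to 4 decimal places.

P(D|A) = 0.13·0.223 + 0.43·0.207 + 0.44·0.194 = 0.02899 + 0.08901 + 0.08536 = 0.20336
P(D|B) = 0.23·0.243 + 0.17·0.043 + 0.6·0.239 = 0.05589 + 0.00731 + 0.1434 = 0.2066
P(D|C) = 0.2·0.145 + 0.67·0.216 + 0.13·0.117 = 0.029 + 0.14472 + 0.01521 = 0.18893
Then overall,
P(D) = 0.2·0.20336 + 0.69·0.2066 + 0.11·0.18893
      = 0.040672 + 0.142554 + 0.0207823 = 0.2040083

P(D) ≈ 0.2040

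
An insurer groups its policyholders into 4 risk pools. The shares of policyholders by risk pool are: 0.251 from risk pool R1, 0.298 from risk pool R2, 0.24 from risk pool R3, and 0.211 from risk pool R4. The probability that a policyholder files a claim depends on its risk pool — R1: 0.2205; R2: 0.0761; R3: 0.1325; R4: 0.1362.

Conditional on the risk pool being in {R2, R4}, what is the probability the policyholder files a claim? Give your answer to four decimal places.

Let S = {R2, R4}.
P(S) = 0.298 + 0.211 = 0.509.
P(C ∩ S) = 0.0761·0.298 + 0.1362·0.211 = 0.0226778 + 0.0287382 = 0.051416.
P(C | S) = 0.051416 / 0.509 = 0.101014…

0.1010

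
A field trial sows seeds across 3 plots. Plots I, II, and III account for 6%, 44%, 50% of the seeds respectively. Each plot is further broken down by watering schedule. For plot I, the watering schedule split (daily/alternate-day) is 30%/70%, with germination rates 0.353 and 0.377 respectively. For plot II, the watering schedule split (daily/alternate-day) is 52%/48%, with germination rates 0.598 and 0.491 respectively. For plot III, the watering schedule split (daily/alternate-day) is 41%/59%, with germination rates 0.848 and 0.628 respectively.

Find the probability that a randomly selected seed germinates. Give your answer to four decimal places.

P(G) ≈ 0.6218

P(G|I) = 0.3·0.353 + 0.7·0.377 = 0.1059 + 0.2639 = 0.3698
P(G|II) = 0.52·0.598 + 0.48·0.491 = 0.31096 + 0.23568 = 0.54664
P(G|III) = 0.41·0.848 + 0.59·0.628 = 0.34768 + 0.37052 = 0.7182
By total probability over the outer partition,
P(G) = 0.06·0.3698 + 0.44·0.54664 + 0.5·0.7182
      = 0.022188 + 0.2405216 + 0.3591 = 0.6218096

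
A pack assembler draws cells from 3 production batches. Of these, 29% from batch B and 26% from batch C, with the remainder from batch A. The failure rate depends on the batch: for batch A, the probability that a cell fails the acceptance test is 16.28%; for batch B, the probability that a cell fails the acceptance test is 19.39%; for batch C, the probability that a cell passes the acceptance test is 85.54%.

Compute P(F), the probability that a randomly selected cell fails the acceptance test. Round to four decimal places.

P(A) = 1 − (0.29 + 0.26) = 0.45.
P(F|C) = 1 − 0.8554 = 0.1446.
Summing over the partition,
P(F) = P(F|A)·P(A) + P(F|B)·P(B) + P(F|C)·P(C)
      = 0.1628·0.45 + 0.1939·0.29 + 0.1446·0.26
      = 0.07326 + 0.056231 + 0.037596 = 0.167087

0.1671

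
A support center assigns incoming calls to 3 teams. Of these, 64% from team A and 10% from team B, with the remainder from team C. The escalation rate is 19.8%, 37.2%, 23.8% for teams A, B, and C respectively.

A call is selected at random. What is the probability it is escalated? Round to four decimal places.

P(C) = 1 − (0.64 + 0.1) = 0.26.
P(E) = P(E|A)·P(A) + P(E|B)·P(B) + P(E|C)·P(C)
      = 0.198·0.64 + 0.372·0.1 + 0.238·0.26
      = 0.12672 + 0.0372 + 0.06188 = 0.2258

P(E) ≈ 0.2258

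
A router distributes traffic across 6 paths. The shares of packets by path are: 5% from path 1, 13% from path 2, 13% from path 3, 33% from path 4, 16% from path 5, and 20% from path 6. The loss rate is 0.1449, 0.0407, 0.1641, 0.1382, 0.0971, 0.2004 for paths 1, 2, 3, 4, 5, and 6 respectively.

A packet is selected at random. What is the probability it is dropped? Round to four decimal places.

By the law of total probability,
P(L) = P(L|1)·P(1) + P(L|2)·P(2) + P(L|3)·P(3) + P(L|4)·P(4) + P(L|5)·P(5) + P(L|6)·P(6)
      = 0.1449·0.05 + 0.0407·0.13 + 0.1641·0.13 + 0.1382·0.33 + 0.0971·0.16 + 0.2004·0.2
      = 0.007245 + 0.005291 + 0.021333 + 0.045606 + 0.015536 + 0.04008 = 0.135091

0.1351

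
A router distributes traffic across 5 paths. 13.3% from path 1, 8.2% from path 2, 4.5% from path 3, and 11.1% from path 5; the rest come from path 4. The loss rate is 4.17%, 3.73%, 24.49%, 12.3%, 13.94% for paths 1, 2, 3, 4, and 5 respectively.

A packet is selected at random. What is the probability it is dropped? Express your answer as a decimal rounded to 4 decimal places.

P(L) ≈ 0.1125

P(4) = 1 − (0.133 + 0.082 + 0.045 + 0.111) = 0.629.
P(L) = P(L|1)·P(1) + P(L|2)·P(2) + P(L|3)·P(3) + P(L|4)·P(4) + P(L|5)·P(5)
      = 0.0417·0.133 + 0.0373·0.082 + 0.2449·0.045 + 0.123·0.629 + 0.1394·0.111
      = 0.0055461 + 0.0030586 + 0.0110205 + 0.077367 + 0.0154734 = 0.1124656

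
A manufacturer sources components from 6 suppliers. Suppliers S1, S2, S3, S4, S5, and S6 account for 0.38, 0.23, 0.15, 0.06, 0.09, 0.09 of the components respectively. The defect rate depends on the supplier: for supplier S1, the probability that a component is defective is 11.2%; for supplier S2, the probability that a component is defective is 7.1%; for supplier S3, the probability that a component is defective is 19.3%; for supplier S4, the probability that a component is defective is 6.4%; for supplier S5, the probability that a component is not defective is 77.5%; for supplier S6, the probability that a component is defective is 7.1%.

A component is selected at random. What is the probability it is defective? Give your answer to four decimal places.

0.1183

P(D|S5) = 1 − 0.775 = 0.225.
Summing over the partition,
P(D) = P(D|S1)·P(S1) + P(D|S2)·P(S2) + P(D|S3)·P(S3) + P(D|S4)·P(S4) + P(D|S5)·P(S5) + P(D|S6)·P(S6)
      = 0.112·0.38 + 0.071·0.23 + 0.193·0.15 + 0.064·0.06 + 0.225·0.09 + 0.071·0.09
      = 0.04256 + 0.01633 + 0.02895 + 0.00384 + 0.02025 + 0.00639 = 0.11832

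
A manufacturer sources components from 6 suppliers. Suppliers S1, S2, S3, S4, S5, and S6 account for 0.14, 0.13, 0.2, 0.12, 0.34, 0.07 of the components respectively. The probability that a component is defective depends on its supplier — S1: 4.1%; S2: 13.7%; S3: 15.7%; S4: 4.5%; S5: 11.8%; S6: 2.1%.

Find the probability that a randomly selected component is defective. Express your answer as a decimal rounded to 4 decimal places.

P(D) ≈ 0.1019

Summing over the partition,
P(D) = P(D|S1)·P(S1) + P(D|S2)·P(S2) + P(D|S3)·P(S3) + P(D|S4)·P(S4) + P(D|S5)·P(S5) + P(D|S6)·P(S6)
      = 0.041·0.14 + 0.137·0.13 + 0.157·0.2 + 0.045·0.12 + 0.118·0.34 + 0.021·0.07
      = 0.00574 + 0.01781 + 0.0314 + 0.0054 + 0.04012 + 0.00147 = 0.10194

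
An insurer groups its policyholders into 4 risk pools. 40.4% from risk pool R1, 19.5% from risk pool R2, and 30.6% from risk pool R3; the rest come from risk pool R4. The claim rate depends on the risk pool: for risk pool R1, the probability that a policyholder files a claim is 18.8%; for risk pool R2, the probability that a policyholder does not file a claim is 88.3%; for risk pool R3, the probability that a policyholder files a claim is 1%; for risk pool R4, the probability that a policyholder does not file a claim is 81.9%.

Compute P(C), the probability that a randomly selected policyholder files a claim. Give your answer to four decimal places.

0.1190

P(R4) = 1 − (0.404 + 0.195 + 0.306) = 0.095.
P(C|R2) = 1 − 0.883 = 0.117.
P(C|R4) = 1 − 0.819 = 0.181.
Summing over the partition,
P(C) = P(C|R1)·P(R1) + P(C|R2)·P(R2) + P(C|R3)·P(R3) + P(C|R4)·P(R4)
      = 0.188·0.404 + 0.117·0.195 + 0.01·0.306 + 0.181·0.095
      = 0.075952 + 0.022815 + 0.00306 + 0.017195 = 0.119022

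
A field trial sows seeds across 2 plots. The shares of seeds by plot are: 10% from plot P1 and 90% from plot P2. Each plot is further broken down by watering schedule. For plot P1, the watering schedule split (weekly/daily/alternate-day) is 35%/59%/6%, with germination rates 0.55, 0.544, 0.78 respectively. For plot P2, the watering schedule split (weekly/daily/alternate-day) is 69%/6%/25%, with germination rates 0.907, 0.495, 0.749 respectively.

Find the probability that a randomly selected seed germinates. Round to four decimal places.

0.8145

P(G|P1) = 0.35·0.55 + 0.59·0.544 + 0.06·0.78 = 0.1925 + 0.32096 + 0.0468 = 0.56026
P(G|P2) = 0.69·0.907 + 0.06·0.495 + 0.25·0.749 = 0.62583 + 0.0297 + 0.18725 = 0.84278
By total probability over the outer partition,
P(G) = 0.1·0.56026 + 0.9·0.84278
      = 0.056026 + 0.758502 = 0.814528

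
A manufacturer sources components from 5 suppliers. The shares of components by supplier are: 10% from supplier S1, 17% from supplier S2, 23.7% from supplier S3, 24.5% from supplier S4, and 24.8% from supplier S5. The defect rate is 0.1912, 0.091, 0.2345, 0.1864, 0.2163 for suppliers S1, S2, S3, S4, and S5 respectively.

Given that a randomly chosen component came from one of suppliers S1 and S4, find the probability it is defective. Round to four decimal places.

Let S = {S1, S4}.
P(S) = 0.1 + 0.245 = 0.345.
P(D ∩ S) = 0.1912·0.1 + 0.1864·0.245 = 0.01912 + 0.045668 = 0.064788.
P(D | S) = 0.064788 / 0.345 = 0.187791…

0.1878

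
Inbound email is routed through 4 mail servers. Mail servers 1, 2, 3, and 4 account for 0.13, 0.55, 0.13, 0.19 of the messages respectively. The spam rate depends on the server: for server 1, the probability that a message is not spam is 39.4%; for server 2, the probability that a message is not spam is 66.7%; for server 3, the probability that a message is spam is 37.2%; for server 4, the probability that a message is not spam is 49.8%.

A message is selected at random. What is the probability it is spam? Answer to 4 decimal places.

0.4057

P(S|1) = 1 − 0.394 = 0.606.
P(S|2) = 1 − 0.667 = 0.333.
P(S|4) = 1 − 0.498 = 0.502.
P(S) = P(S|1)·P(1) + P(S|2)·P(2) + P(S|3)·P(3) + P(S|4)·P(4)
      = 0.606·0.13 + 0.333·0.55 + 0.372·0.13 + 0.502·0.19
      = 0.07878 + 0.18315 + 0.04836 + 0.09538 = 0.40567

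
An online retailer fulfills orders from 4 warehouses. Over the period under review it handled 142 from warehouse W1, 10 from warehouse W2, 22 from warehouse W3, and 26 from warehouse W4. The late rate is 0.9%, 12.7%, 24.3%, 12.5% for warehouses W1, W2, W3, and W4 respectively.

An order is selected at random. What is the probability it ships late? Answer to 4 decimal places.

Total: 142 + 10 + 22 + 26 = 200.
P(W1) = 142/200 = 0.71. P(W2) = 10/200 = 0.05. P(W3) = 22/200 = 0.11. P(W4) = 26/200 = 0.13.
Using total probability over the partition,
P(L) = P(L|W1)·P(W1) + P(L|W2)·P(W2) + P(L|W3)·P(W3) + P(L|W4)·P(W4)
      = 0.009·0.71 + 0.127·0.05 + 0.243·0.11 + 0.125·0.13
      = 0.00639 + 0.00635 + 0.02673 + 0.01625 = 0.05572

0.0557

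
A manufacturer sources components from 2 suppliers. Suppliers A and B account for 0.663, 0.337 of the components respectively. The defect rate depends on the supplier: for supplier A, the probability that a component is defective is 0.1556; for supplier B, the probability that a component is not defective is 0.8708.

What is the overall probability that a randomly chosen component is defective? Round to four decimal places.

P(D|B) = 1 − 0.8708 = 0.1292.
P(D) = P(D|A)·P(A) + P(D|B)·P(B)
      = 0.1556·0.663 + 0.1292·0.337
      = 0.1031628 + 0.0435404 = 0.1467032

0.1467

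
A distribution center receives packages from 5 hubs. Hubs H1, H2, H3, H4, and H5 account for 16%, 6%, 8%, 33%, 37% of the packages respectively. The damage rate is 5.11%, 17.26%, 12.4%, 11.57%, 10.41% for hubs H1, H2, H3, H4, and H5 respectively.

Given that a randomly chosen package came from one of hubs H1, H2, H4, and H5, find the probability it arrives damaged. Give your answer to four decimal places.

P(D|S) ≈ 0.1035

Let S = {H1, H2, H4, H5}.
P(S) = 0.16 + 0.06 + 0.33 + 0.37 = 0.92.
P(D ∩ S) = 0.0511·0.16 + 0.1726·0.06 + 0.1157·0.33 + 0.1041·0.37 = 0.008176 + 0.010356 + 0.038181 + 0.038517 = 0.09523.
P(D | S) = 0.09523 / 0.92 = 0.103511…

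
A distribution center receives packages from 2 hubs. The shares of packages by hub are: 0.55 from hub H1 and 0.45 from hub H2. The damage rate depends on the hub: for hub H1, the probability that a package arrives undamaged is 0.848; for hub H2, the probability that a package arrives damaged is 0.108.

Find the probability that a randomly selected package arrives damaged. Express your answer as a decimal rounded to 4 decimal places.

P(D|H1) = 1 − 0.848 = 0.152.
P(D) = P(D|H1)·P(H1) + P(D|H2)·P(H2)
      = 0.152·0.55 + 0.108·0.45
      = 0.0836 + 0.0486 = 0.1322

P(D) ≈ 0.1322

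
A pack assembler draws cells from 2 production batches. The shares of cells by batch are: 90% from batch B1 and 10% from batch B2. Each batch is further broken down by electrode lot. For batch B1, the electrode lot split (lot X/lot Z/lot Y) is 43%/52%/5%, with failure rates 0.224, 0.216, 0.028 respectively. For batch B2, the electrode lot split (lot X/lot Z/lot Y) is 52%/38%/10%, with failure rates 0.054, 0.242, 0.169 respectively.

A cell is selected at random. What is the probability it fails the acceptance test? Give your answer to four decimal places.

P(F) ≈ 0.2027

P(F|B1) = 0.43·0.224 + 0.52·0.216 + 0.05·0.028 = 0.09632 + 0.11232 + 0.0014 = 0.21004
P(F|B2) = 0.52·0.054 + 0.38·0.242 + 0.1·0.169 = 0.02808 + 0.09196 + 0.0169 = 0.13694
Then overall,
P(F) = 0.9·0.21004 + 0.1·0.13694
      = 0.189036 + 0.013694 = 0.20273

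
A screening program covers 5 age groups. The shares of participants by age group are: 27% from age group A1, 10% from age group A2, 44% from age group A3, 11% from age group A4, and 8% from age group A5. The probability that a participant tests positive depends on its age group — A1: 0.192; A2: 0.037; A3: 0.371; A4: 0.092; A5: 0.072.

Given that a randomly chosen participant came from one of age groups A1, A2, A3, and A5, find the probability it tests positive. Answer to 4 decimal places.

Let S = {A1, A2, A3, A5}.
P(S) = 0.27 + 0.1 + 0.44 + 0.08 = 0.89.
P(T ∩ S) = 0.192·0.27 + 0.037·0.1 + 0.371·0.44 + 0.072·0.08 = 0.05184 + 0.0037 + 0.16324 + 0.00576 = 0.22454.
P(T | S) = 0.22454 / 0.89 = 0.252292…

P(T|S) ≈ 0.2523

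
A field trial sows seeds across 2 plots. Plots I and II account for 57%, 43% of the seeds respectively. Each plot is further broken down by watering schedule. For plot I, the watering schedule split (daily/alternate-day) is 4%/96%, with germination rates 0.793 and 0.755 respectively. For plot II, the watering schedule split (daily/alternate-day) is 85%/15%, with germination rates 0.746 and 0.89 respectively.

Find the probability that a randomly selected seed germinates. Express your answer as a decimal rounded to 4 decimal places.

P(G|I) = 0.04·0.793 + 0.96·0.755 = 0.03172 + 0.7248 = 0.75652
P(G|II) = 0.85·0.746 + 0.15·0.89 = 0.6341 + 0.1335 = 0.7676
By total probability over the outer partition,
P(G) = 0.57·0.75652 + 0.43·0.7676
      = 0.4312164 + 0.330068 = 0.7612844

0.7613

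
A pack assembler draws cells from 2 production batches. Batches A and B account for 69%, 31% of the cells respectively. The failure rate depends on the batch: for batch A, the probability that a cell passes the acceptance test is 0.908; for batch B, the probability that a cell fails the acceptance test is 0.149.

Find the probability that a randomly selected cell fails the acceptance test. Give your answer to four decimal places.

P(F|A) = 1 − 0.908 = 0.092.
P(F) = P(F|A)·P(A) + P(F|B)·P(B)
      = 0.092·0.69 + 0.149·0.31
      = 0.06348 + 0.04619 = 0.10967

0.1097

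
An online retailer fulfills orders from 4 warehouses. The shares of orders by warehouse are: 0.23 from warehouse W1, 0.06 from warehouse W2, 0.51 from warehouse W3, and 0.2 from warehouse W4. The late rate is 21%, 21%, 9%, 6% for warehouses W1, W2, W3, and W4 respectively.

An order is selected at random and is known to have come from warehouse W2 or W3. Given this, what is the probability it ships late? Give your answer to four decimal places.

Let S = {W2, W3}.
P(S) = 0.06 + 0.51 = 0.57.
P(L ∩ S) = 0.21·0.06 + 0.09·0.51 = 0.0126 + 0.0459 = 0.0585.
P(L | S) = 0.0585 / 0.57 = 0.102632…

0.1026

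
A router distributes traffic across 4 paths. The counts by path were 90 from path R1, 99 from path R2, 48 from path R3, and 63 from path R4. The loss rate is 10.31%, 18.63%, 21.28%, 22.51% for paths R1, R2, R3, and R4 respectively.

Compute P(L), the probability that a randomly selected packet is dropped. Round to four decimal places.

0.1737

Total: 90 + 99 + 48 + 63 = 300.
P(R1) = 90/300 = 0.3. P(R2) = 99/300 = 0.33. P(R3) = 48/300 = 0.16. P(R4) = 63/300 = 0.21.
Summing over the partition,
P(L) = P(L|R1)·P(R1) + P(L|R2)·P(R2) + P(L|R3)·P(R3) + P(L|R4)·P(R4)
      = 0.1031·0.3 + 0.1863·0.33 + 0.2128·0.16 + 0.2251·0.21
      = 0.03093 + 0.061479 + 0.034048 + 0.047271 = 0.173728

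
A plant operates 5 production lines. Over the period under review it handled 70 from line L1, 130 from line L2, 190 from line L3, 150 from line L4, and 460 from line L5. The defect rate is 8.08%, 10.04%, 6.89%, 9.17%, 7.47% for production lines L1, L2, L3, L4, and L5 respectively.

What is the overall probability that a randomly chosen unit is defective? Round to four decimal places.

Total: 70 + 130 + 190 + 150 + 460 = 1000.
P(L1) = 70/1000 = 0.07. P(L2) = 130/1000 = 0.13. P(L3) = 190/1000 = 0.19. P(L4) = 150/1000 = 0.15. P(L5) = 460/1000 = 0.46.
P(D) = P(D|L1)·P(L1) + P(D|L2)·P(L2) + P(D|L3)·P(L3) + P(D|L4)·P(L4) + P(D|L5)·P(L5)
      = 0.0808·0.07 + 0.1004·0.13 + 0.0689·0.19 + 0.0917·0.15 + 0.0747·0.46
      = 0.005656 + 0.013052 + 0.013091 + 0.013755 + 0.034362 = 0.079916

0.0799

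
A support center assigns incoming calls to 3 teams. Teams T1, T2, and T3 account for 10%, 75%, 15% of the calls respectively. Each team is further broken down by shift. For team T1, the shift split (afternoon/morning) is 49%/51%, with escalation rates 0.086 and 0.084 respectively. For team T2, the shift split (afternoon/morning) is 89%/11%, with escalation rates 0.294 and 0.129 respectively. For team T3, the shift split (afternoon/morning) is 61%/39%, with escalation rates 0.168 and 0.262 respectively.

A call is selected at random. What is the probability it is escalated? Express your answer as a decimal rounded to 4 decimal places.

P(E|T1) = 0.49·0.086 + 0.51·0.084 = 0.04214 + 0.04284 = 0.08498
P(E|T2) = 0.89·0.294 + 0.11·0.129 = 0.26166 + 0.01419 = 0.27585
P(E|T3) = 0.61·0.168 + 0.39·0.262 = 0.10248 + 0.10218 = 0.20466
Then overall,
P(E) = 0.1·0.08498 + 0.75·0.27585 + 0.15·0.20466
      = 0.008498 + 0.2068875 + 0.030699 = 0.2460845

0.2461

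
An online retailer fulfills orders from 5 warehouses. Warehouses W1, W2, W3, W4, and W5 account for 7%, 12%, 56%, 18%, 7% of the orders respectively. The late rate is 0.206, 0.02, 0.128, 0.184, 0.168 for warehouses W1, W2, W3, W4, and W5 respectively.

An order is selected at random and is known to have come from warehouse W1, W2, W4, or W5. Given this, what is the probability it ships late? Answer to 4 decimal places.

Let S = {W1, W2, W4, W5}.
P(S) = 0.07 + 0.12 + 0.18 + 0.07 = 0.44.
P(L ∩ S) = 0.206·0.07 + 0.02·0.12 + 0.184·0.18 + 0.168·0.07 = 0.01442 + 0.0024 + 0.03312 + 0.01176 = 0.0617.
P(L | S) = 0.0617 / 0.44 = 0.140227…

P(L|S) ≈ 0.1402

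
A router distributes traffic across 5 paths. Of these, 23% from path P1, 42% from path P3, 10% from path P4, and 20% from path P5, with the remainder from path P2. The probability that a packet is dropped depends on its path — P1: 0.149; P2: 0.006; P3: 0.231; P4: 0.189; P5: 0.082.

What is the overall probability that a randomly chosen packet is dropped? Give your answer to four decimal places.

P(P2) = 1 − (0.23 + 0.42 + 0.1 + 0.2) = 0.05.
P(L) = P(L|P1)·P(P1) + P(L|P2)·P(P2) + P(L|P3)·P(P3) + P(L|P4)·P(P4) + P(L|P5)·P(P5)
      = 0.149·0.23 + 0.006·0.05 + 0.231·0.42 + 0.189·0.1 + 0.082·0.2
      = 0.03427 + 0.0003 + 0.09702 + 0.0189 + 0.0164 = 0.16689

0.1669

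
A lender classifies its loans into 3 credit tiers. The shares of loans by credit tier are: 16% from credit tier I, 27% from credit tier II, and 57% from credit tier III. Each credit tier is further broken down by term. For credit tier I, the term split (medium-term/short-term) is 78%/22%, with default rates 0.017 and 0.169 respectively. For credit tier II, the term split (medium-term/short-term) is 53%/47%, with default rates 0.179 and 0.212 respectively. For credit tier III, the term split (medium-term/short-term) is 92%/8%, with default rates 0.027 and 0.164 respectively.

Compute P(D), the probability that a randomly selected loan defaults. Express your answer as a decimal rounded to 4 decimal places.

P(D|I) = 0.78·0.017 + 0.22·0.169 = 0.01326 + 0.03718 = 0.05044
P(D|II) = 0.53·0.179 + 0.47·0.212 = 0.09487 + 0.09964 = 0.19451
P(D|III) = 0.92·0.027 + 0.08·0.164 = 0.02484 + 0.01312 = 0.03796
Then overall,
P(D) = 0.16·0.05044 + 0.27·0.19451 + 0.57·0.03796
      = 0.0080704 + 0.0525177 + 0.0216372 = 0.0822253

0.0822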